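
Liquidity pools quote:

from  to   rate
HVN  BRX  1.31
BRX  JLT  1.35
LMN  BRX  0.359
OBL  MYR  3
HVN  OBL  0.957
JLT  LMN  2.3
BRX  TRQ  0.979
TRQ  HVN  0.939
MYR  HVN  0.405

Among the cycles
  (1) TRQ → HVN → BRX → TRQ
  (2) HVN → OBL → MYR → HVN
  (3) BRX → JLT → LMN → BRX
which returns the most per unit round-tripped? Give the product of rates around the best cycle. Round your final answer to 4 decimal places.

(1) 0.939 × 1.31 × 0.979 = 1.20426
(2) 0.957 × 3 × 0.405 = 1.16276
(3) 1.35 × 2.3 × 0.359 = 1.11470
Highest is cycle (1) at 1.2043 (>1, arbitrage).

1.2043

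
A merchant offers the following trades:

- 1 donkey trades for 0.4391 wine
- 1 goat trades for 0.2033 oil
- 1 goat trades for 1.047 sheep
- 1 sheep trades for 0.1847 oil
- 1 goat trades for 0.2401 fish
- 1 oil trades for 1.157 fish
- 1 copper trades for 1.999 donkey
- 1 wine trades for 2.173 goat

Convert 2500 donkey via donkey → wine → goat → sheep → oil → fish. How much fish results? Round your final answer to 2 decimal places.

2500 donkey × 0.4391 = 1097.75 wine
1097.75 wine × 2.173 = 2385.41075 goat
2385.41075 goat × 1.047 = 2497.52505525 sheep
2497.52505525 sheep × 0.1847 = 461.292877704675 oil
461.292877704675 oil × 1.157 = 533.715859504308975 fish

533.72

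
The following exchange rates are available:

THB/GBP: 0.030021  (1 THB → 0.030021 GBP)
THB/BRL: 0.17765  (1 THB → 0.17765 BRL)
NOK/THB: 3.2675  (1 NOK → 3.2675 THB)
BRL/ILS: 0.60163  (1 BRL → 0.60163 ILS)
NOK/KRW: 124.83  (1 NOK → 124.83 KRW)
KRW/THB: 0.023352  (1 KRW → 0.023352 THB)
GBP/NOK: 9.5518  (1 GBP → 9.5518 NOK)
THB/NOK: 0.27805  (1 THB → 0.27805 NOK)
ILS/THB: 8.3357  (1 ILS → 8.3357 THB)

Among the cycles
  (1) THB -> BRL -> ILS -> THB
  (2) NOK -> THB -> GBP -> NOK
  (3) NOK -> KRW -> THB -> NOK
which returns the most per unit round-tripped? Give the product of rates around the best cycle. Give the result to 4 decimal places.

0.9370

(1) 0.17765 × 0.60163 × 8.3357 = 0.89092
(2) 3.2675 × 0.030021 × 9.5518 = 0.93697
(3) 124.83 × 0.023352 × 0.27805 = 0.81052
Highest is cycle (2) at 0.9370 (≤1, no arbitrage).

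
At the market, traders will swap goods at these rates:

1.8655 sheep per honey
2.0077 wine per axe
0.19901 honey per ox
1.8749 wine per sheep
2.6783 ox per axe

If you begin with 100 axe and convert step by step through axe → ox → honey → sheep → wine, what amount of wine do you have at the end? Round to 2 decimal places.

100 axe × 2.6783 = 267.83 ox
267.83 ox × 0.19901 = 53.3008483 honey
53.3008483 honey × 1.8655 = 99.43273250365 sheep
99.43273250365 sheep × 1.8749 = 186.426430171093385 wine

186.43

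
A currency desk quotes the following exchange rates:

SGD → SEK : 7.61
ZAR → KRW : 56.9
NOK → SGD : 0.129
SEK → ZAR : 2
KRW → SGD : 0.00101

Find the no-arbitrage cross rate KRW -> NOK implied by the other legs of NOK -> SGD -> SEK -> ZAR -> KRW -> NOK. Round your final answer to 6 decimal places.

Known legs of the cycle: 0.129 × 7.61 × 2 × 56.9 = 111.716322
For no arbitrage the full-cycle product must be 1, so the missing rate is 1 / 111.716322 ≈ 0.00895124.

0.008951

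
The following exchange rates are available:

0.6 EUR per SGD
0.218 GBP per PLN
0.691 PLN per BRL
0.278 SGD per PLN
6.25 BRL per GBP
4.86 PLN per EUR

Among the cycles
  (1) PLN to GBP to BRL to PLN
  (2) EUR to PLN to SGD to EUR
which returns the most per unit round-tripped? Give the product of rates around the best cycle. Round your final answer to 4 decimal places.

0.9415

(1) 0.218 × 6.25 × 0.691 = 0.94149
(2) 4.86 × 0.278 × 0.6 = 0.81065
Highest is cycle (1) at 0.9415 (≤1, no arbitrage).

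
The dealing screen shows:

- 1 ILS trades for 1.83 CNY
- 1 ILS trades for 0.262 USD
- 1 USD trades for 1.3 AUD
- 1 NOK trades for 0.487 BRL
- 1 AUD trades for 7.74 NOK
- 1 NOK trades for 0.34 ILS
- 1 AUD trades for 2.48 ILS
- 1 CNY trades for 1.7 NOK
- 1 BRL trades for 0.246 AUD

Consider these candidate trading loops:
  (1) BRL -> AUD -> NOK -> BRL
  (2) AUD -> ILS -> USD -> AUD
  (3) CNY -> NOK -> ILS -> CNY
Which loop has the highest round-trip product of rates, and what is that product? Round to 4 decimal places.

(1) 0.246 × 7.74 × 0.487 = 0.92727
(2) 2.48 × 0.262 × 1.3 = 0.84469
(3) 1.7 × 0.34 × 1.83 = 1.05774
Highest is cycle (3) at 1.0577 (>1, arbitrage).

1.0577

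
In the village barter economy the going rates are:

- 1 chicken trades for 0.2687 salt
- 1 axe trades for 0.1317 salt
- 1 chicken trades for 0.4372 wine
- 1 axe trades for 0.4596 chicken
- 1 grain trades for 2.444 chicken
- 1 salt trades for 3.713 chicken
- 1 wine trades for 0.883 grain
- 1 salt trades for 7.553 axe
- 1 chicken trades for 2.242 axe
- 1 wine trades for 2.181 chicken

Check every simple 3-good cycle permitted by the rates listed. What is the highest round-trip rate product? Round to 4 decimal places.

1.0963

chicken→axe→salt→chicken: 2.242 × 0.1317 × 3.713 = 1.09634
wine→grain→chicken→wine: 0.883 × 2.444 × 0.4372 = 0.94350
chicken→salt→axe→chicken: 0.2687 × 7.553 × 0.4596 = 0.93275
Maximum is chicken→axe→salt→chicken at 1.0963; arbitrage exists.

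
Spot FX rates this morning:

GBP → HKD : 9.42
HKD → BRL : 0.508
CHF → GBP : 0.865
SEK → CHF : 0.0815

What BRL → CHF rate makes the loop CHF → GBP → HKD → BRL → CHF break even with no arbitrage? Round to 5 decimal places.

0.24158

Known legs of the cycle: 0.865 × 9.42 × 0.508 = 4.1393364
For no arbitrage the full-cycle product must be 1, so the missing rate is 1 / 4.1393364 ≈ 0.2415846.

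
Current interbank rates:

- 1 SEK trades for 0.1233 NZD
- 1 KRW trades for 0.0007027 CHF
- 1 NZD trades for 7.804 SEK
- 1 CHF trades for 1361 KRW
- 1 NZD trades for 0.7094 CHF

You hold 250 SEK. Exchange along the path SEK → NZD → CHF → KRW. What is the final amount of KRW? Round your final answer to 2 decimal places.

250 SEK × 0.1233 = 30.825 NZD
30.825 NZD × 0.7094 = 21.867255 CHF
21.867255 CHF × 1361 = 29761.334055 KRW

29761.33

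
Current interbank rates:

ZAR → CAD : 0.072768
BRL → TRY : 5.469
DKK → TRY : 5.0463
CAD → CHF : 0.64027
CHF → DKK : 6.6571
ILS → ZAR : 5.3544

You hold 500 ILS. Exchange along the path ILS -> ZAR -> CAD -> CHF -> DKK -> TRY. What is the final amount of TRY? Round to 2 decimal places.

500 ILS × 5.3544 = 2677.2 ZAR
2677.2 ZAR × 0.072768 = 194.8144896 CAD
194.8144896 CAD × 0.64027 = 124.733873256192 CHF
124.733873256192 CHF × 6.6571 = 830.3658676537957632 DKK
830.3658676537957632 DKK × 5.0463 = 4190.27527794134955983616 TRY

4190.28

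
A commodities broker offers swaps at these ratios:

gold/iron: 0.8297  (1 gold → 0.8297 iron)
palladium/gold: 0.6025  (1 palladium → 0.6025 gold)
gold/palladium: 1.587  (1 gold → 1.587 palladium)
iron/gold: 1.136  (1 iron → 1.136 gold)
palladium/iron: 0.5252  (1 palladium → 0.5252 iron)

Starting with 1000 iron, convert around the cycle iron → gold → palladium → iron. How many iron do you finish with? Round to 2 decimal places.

946.85

1000 iron × 1.136 = 1136 gold
1136 gold × 1.587 = 1802.832 palladium
1802.832 palladium × 0.5252 = 946.8473664 iron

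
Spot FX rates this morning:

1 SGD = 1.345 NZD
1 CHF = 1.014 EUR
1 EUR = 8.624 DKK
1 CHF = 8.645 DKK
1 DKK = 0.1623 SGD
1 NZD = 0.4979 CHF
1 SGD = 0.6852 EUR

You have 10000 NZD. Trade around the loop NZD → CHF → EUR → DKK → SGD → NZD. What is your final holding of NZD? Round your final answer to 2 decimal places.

9504.51

10000 NZD × 0.4979 = 4979 CHF
4979 CHF × 1.014 = 5048.706 EUR
5048.706 EUR × 8.624 = 43540.040544 DKK
43540.040544 DKK × 0.1623 = 7066.5485802912 SGD
7066.5485802912 SGD × 1.345 = 9504.507840491664 NZD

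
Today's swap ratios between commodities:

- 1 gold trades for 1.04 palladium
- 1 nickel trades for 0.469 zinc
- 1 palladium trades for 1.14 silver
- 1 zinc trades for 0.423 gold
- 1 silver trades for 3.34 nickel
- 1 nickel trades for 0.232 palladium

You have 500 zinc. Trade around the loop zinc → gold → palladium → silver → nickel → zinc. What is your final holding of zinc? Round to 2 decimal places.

500 zinc × 0.423 = 211.5 gold
211.5 gold × 1.04 = 219.96 palladium
219.96 palladium × 1.14 = 250.7544 silver
250.7544 silver × 3.34 = 837.519696 nickel
837.519696 nickel × 0.469 = 392.796737424 zinc

392.80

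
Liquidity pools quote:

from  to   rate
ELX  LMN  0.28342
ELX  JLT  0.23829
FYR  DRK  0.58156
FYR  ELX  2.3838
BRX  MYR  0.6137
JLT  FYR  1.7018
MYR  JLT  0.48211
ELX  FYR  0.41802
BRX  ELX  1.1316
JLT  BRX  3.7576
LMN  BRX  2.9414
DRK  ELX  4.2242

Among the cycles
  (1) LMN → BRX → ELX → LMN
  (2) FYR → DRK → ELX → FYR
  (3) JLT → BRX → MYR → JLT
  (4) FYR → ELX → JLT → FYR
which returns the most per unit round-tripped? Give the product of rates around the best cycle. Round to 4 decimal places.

1.1118

(1) 2.9414 × 1.1316 × 0.28342 = 0.94336
(2) 0.58156 × 4.2242 × 0.41802 = 1.02692
(3) 3.7576 × 0.6137 × 0.48211 = 1.11176
(4) 2.3838 × 0.23829 × 1.7018 = 0.96668
Highest is cycle (3) at 1.1118 (>1, arbitrage).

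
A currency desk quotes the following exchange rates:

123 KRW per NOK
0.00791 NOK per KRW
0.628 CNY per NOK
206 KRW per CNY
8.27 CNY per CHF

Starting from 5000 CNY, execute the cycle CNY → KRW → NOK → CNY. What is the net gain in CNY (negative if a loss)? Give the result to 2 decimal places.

116.50

5000 CNY × 206 = 1030000 KRW
1030000 KRW × 0.00791 = 8147.3 NOK
8147.3 NOK × 0.628 = 5116.5044 CNY
Net change: 5116.5044 − 5000 = 116.5044 CNY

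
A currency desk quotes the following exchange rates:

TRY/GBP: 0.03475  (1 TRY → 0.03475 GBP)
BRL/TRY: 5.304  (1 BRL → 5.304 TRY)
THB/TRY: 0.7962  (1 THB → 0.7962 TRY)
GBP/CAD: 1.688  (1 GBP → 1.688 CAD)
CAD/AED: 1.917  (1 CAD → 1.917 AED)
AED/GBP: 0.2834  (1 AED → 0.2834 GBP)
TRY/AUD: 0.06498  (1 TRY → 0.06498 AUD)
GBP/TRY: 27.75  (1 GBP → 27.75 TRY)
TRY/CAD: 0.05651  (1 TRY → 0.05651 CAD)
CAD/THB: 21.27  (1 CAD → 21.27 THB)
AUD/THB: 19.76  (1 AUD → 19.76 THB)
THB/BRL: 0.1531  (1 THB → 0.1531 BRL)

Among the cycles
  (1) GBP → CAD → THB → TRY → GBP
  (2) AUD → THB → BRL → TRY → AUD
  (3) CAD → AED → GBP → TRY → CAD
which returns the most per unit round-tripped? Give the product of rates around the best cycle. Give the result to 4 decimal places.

(1) 1.688 × 21.27 × 0.7962 × 0.03475 = 0.99338
(2) 19.76 × 0.1531 × 5.304 × 0.06498 = 1.04267
(3) 1.917 × 0.2834 × 27.75 × 0.05651 = 0.85194
Highest is cycle (2) at 1.0427 (>1, arbitrage).

1.0427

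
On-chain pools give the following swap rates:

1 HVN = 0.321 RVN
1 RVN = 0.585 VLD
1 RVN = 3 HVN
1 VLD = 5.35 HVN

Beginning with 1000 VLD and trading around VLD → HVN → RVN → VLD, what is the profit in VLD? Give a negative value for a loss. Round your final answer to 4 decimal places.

1000 VLD × 5.35 = 5350 HVN
5350 HVN × 0.321 = 1717.35 RVN
1717.35 RVN × 0.585 = 1004.64975 VLD
Net change: 1004.64975 − 1000 = 4.64975 VLD

4.6498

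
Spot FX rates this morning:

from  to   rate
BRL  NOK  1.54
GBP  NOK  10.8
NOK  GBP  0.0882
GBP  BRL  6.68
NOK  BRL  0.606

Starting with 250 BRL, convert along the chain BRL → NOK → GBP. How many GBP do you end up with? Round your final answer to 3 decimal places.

250 BRL × 1.54 = 385 NOK
385 NOK × 0.0882 = 33.957 GBP

33.957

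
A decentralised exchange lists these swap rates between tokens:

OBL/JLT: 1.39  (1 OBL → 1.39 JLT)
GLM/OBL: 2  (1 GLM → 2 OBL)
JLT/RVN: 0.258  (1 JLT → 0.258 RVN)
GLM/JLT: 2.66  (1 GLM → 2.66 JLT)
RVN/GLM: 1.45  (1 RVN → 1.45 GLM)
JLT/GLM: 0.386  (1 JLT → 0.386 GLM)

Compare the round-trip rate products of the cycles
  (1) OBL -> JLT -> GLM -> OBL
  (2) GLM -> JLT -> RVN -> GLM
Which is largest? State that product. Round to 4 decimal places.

(1) 1.39 × 0.386 × 2 = 1.07308
(2) 2.66 × 0.258 × 1.45 = 0.99511
Highest is cycle (1) at 1.0731 (>1, arbitrage).

1.0731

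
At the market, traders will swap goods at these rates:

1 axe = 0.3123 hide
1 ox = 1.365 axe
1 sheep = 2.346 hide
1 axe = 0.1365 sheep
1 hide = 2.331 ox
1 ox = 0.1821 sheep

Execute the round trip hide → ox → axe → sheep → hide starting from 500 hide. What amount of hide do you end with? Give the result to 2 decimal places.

509.45

500 hide × 2.331 = 1165.5 ox
1165.5 ox × 1.365 = 1590.9075 axe
1590.9075 axe × 0.1365 = 217.15887375 sheep
217.15887375 sheep × 2.346 = 509.4547178175 hide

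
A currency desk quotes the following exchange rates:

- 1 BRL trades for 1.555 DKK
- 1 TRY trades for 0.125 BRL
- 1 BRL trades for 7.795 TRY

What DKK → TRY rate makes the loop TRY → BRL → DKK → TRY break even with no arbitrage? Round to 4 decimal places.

Known legs of the cycle: 0.125 × 1.555 = 0.194375
For no arbitrage the full-cycle product must be 1, so the missing rate is 1 / 0.194375 ≈ 5.144695.

5.1447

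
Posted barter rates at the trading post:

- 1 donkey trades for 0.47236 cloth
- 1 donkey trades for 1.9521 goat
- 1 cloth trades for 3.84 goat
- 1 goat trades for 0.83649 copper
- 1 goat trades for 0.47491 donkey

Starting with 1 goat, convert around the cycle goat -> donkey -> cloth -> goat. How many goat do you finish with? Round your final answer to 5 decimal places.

0.86142

1 goat × 0.47491 = 0.47491 donkey
0.47491 donkey × 0.47236 = 0.2243284876 cloth
0.2243284876 cloth × 3.84 = 0.861421392384 goat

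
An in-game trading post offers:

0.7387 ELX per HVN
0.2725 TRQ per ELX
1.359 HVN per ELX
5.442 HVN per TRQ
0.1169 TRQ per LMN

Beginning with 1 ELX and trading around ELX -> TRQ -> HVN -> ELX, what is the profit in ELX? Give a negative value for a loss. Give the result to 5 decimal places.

1 ELX × 0.2725 = 0.2725 TRQ
0.2725 TRQ × 5.442 = 1.482945 HVN
1.482945 HVN × 0.7387 = 1.0954514715 ELX
Net change: 1.0954514715 − 1 = 0.0954514715 ELX

0.09545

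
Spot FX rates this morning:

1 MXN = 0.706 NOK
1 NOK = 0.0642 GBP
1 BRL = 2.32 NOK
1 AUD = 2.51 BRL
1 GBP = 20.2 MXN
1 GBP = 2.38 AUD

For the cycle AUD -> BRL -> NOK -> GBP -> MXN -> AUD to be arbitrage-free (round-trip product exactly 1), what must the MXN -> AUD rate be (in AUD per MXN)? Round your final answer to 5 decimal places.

Known legs of the cycle: 2.51 × 2.32 × 0.0642 × 20.2 = 7.551758688
For no arbitrage the full-cycle product must be 1, so the missing rate is 1 / 7.551758688 ≈ 0.1324195.

0.13242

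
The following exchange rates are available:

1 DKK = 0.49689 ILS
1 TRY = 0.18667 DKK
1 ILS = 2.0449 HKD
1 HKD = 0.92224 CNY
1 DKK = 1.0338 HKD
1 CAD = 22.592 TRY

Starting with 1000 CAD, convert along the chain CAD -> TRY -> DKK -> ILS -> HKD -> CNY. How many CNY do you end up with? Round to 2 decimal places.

1000 CAD × 22.592 = 22592 TRY
22592 TRY × 0.18667 = 4217.24864 DKK
4217.24864 DKK × 0.49689 = 2095.5086767296 ILS
2095.5086767296 ILS × 2.0449 = 4285.10569304435904 HKD
4285.10569304435904 HKD × 0.92224 = 3951.8958743532296810496 CNY

3951.90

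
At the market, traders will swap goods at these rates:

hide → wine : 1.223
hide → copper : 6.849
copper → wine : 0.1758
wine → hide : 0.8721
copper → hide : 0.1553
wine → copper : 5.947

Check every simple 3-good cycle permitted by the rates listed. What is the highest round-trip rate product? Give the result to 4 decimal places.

hide→wine→copper→hide: 1.223 × 5.947 × 0.1553 = 1.12953
hide→copper→wine→hide: 6.849 × 0.1758 × 0.8721 = 1.05006
Maximum is hide→wine→copper→hide at 1.1295; arbitrage exists.

1.1295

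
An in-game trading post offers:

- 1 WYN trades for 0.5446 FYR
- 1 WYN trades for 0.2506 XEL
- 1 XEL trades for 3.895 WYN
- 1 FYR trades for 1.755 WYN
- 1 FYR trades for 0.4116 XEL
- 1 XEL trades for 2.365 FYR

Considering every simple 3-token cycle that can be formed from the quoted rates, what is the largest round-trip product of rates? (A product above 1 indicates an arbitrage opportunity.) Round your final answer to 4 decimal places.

WYN→XEL→FYR→WYN: 0.2506 × 2.365 × 1.755 = 1.04013
WYN→FYR→XEL→WYN: 0.5446 × 0.4116 × 3.895 = 0.87309
Maximum is WYN→XEL→FYR→WYN at 1.0401; arbitrage exists.

1.0401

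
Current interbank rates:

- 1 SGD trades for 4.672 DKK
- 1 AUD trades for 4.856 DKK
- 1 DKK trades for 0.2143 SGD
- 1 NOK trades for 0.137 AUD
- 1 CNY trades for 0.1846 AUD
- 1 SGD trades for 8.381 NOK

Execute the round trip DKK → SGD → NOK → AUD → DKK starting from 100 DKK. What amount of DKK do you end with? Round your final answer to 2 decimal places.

100 DKK × 0.2143 = 21.43 SGD
21.43 SGD × 8.381 = 179.60483 NOK
179.60483 NOK × 0.137 = 24.60586171 AUD
24.60586171 AUD × 4.856 = 119.48606446376 DKK

119.49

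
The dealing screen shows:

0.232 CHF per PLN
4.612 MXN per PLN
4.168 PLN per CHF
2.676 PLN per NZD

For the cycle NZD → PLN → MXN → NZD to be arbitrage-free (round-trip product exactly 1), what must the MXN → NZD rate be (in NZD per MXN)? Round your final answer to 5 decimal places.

Known legs of the cycle: 2.676 × 4.612 = 12.341712
For no arbitrage the full-cycle product must be 1, so the missing rate is 1 / 12.341712 ≈ 0.0810260.

0.08103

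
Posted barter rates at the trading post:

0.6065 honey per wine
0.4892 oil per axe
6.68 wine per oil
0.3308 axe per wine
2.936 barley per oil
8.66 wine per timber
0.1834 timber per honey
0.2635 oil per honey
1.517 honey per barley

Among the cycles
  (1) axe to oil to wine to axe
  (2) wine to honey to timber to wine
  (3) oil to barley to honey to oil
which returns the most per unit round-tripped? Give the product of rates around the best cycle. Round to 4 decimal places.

(1) 0.4892 × 6.68 × 0.3308 = 1.08101
(2) 0.6065 × 0.1834 × 8.66 = 0.96327
(3) 2.936 × 1.517 × 0.2635 = 1.17361
Highest is cycle (3) at 1.1736 (>1, arbitrage).

1.1736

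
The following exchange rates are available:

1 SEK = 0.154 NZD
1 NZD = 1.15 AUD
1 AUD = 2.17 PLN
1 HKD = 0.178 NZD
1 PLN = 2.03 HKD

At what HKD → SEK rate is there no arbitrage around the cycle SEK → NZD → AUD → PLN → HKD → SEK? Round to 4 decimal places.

Known legs of the cycle: 0.154 × 1.15 × 2.17 × 2.03 = 0.78014321
For no arbitrage the full-cycle product must be 1, so the missing rate is 1 / 0.78014321 ≈ 1.281816.

1.2818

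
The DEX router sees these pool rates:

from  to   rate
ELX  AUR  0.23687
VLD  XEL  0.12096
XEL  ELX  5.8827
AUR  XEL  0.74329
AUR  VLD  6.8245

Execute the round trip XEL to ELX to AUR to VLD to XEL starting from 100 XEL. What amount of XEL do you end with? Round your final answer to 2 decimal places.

115.03

100 XEL × 5.8827 = 588.27 ELX
588.27 ELX × 0.23687 = 139.3435149 AUR
139.3435149 AUR × 6.8245 = 950.94981743505 VLD
950.94981743505 VLD × 0.12096 = 115.026889916943648 XEL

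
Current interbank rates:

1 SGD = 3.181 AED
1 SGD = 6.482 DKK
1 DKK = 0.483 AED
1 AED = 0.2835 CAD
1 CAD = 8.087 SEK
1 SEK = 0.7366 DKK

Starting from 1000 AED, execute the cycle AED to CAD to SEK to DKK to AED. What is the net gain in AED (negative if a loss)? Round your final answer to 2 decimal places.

1000 AED × 0.2835 = 283.5 CAD
283.5 CAD × 8.087 = 2292.6645 SEK
2292.6645 SEK × 0.7366 = 1688.7766707 DKK
1688.7766707 DKK × 0.483 = 815.6791319481 AED
Net change: 815.6791319481 − 1000 = -184.3208680519 AED

-184.32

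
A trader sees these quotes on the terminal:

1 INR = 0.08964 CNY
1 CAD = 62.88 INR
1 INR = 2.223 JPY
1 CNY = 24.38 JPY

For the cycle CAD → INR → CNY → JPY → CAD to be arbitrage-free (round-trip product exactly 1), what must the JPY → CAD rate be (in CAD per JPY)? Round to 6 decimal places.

Known legs of the cycle: 62.88 × 0.08964 × 24.38 = 137.419410816
For no arbitrage the full-cycle product must be 1, so the missing rate is 1 / 137.419410816 ≈ 0.00727699.

0.007277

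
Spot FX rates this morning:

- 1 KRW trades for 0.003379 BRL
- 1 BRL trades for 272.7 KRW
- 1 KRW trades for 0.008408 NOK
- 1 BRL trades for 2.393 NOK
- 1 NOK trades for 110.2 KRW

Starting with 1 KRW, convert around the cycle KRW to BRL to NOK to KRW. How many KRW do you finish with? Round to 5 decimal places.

1 KRW × 0.003379 = 0.003379 BRL
0.003379 BRL × 2.393 = 0.008085947 NOK
0.008085947 NOK × 110.2 = 0.8910713594 KRW

0.89107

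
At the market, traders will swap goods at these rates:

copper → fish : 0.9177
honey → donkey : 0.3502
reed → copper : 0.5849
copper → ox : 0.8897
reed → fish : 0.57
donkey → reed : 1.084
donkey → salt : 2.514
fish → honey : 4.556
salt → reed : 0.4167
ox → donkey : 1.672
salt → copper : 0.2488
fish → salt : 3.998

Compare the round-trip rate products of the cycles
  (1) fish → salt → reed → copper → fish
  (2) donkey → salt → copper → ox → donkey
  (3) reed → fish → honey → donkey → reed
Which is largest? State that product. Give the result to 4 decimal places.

(1) 3.998 × 0.4167 × 0.5849 × 0.9177 = 0.89423
(2) 2.514 × 0.2488 × 0.8897 × 1.672 = 0.93046
(3) 0.57 × 4.556 × 0.3502 × 1.084 = 0.98583
Highest is cycle (3) at 0.9858 (≤1, no arbitrage).

0.9858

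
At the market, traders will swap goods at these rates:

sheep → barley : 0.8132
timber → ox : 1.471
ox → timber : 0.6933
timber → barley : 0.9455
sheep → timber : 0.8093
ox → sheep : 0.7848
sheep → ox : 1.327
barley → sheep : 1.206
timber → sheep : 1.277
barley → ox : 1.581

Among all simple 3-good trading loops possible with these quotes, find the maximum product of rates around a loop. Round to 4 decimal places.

sheep→ox→timber→sheep: 1.327 × 0.6933 × 1.277 = 1.17485
barley→ox→timber→barley: 1.581 × 0.6933 × 0.9455 = 1.03637
sheep→barley→ox→sheep: 0.8132 × 1.581 × 0.7848 = 1.00899
sheep→timber→ox→sheep: 0.8093 × 1.471 × 0.7848 = 0.93429
sheep→timber→barley→sheep: 0.8093 × 0.9455 × 1.206 = 0.92282
Maximum is sheep→ox→timber→sheep at 1.1749; arbitrage exists.

1.1749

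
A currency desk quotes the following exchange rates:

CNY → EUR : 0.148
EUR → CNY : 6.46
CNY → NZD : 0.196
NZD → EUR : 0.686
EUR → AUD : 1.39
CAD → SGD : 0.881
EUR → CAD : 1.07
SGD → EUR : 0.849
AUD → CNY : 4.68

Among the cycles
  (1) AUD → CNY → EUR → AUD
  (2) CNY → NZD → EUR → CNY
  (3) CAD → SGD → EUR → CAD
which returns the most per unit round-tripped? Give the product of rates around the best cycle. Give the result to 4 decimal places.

(1) 4.68 × 0.148 × 1.39 = 0.96277
(2) 0.196 × 0.686 × 6.46 = 0.86859
(3) 0.881 × 0.849 × 1.07 = 0.80033
Highest is cycle (1) at 0.9628 (≤1, no arbitrage).

0.9628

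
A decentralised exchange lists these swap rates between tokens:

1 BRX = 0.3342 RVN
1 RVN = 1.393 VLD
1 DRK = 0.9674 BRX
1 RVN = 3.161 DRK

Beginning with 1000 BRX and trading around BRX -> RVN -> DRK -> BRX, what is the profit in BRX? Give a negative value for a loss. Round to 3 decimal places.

21.967

1000 BRX × 0.3342 = 334.2 RVN
334.2 RVN × 3.161 = 1056.4062 DRK
1056.4062 DRK × 0.9674 = 1021.96735788 BRX
Net change: 1021.96735788 − 1000 = 21.96735788 BRX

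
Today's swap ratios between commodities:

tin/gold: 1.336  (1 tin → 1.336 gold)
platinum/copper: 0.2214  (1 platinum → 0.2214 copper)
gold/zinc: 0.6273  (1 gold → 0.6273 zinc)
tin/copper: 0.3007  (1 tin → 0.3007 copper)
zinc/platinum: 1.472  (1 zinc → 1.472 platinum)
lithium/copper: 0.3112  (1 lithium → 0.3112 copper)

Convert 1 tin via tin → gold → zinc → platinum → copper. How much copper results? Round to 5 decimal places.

0.27313

1 tin × 1.336 = 1.336 gold
1.336 gold × 0.6273 = 0.8380728 zinc
0.8380728 zinc × 1.472 = 1.2336431616 platinum
1.2336431616 platinum × 0.2214 = 0.27312859597824 copper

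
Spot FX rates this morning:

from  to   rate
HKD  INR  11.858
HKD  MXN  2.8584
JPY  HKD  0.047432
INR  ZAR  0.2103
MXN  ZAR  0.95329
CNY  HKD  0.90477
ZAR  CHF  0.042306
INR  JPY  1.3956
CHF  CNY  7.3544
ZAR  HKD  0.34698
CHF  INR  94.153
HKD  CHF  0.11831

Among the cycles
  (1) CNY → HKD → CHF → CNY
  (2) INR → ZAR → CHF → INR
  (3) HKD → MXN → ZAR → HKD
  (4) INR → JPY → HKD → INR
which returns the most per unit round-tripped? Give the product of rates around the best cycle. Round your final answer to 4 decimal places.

(1) 0.90477 × 0.11831 × 7.3544 = 0.78724
(2) 0.2103 × 0.042306 × 94.153 = 0.83767
(3) 2.8584 × 0.95329 × 0.34698 = 0.94548
(4) 1.3956 × 0.047432 × 11.858 = 0.78495
Highest is cycle (3) at 0.9455 (≤1, no arbitrage).

0.9455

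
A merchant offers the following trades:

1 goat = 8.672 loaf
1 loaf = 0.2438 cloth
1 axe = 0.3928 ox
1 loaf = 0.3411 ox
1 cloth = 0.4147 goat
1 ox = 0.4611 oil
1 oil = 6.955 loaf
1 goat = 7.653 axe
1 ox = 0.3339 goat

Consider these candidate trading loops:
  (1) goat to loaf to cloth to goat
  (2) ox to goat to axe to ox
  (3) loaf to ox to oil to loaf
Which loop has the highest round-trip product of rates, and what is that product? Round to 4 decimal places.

1.0939

(1) 8.672 × 0.2438 × 0.4147 = 0.87677
(2) 0.3339 × 7.653 × 0.3928 = 1.00374
(3) 0.3411 × 0.4611 × 6.955 = 1.09389
Highest is cycle (3) at 1.0939 (>1, arbitrage).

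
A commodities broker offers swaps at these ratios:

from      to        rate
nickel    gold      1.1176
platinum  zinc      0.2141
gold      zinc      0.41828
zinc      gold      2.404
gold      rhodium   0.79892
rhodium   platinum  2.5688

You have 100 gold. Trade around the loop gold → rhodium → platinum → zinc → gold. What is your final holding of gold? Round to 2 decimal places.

100 gold × 0.79892 = 79.892 rhodium
79.892 rhodium × 2.5688 = 205.2265696 platinum
205.2265696 platinum × 0.2141 = 43.93900855136 zinc
43.93900855136 zinc × 2.404 = 105.62937655746944 gold

105.63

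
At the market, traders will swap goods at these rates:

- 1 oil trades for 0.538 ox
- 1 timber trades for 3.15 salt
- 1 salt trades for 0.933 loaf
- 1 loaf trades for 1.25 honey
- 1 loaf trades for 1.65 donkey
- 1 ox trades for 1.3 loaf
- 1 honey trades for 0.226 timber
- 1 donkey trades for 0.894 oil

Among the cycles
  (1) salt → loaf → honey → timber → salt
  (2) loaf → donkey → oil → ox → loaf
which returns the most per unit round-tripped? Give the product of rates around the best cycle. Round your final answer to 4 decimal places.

1.0317

(1) 0.933 × 1.25 × 0.226 × 3.15 = 0.83025
(2) 1.65 × 0.894 × 0.538 × 1.3 = 1.03168
Highest is cycle (2) at 1.0317 (>1, arbitrage).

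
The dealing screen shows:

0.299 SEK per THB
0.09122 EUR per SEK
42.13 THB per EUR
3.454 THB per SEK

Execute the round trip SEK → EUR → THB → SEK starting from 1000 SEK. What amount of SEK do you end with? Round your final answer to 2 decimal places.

1000 SEK × 0.09122 = 91.22 EUR
91.22 EUR × 42.13 = 3843.0986 THB
3843.0986 THB × 0.299 = 1149.0864814 SEK

1149.09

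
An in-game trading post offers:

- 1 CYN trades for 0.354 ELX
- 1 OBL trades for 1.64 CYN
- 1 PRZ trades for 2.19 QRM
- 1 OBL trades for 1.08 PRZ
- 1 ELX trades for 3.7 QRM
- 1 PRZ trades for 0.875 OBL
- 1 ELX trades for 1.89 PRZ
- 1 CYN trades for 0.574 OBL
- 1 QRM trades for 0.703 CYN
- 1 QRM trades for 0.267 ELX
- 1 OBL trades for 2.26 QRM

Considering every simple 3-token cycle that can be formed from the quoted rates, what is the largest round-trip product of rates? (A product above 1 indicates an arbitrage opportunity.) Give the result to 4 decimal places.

QRM→ELX→PRZ→QRM: 0.267 × 1.89 × 2.19 = 1.10514
QRM→CYN→ELX→QRM: 0.703 × 0.354 × 3.7 = 0.92079
QRM→CYN→OBL→QRM: 0.703 × 0.574 × 2.26 = 0.91196
Maximum is QRM→ELX→PRZ→QRM at 1.1051; arbitrage exists.

1.1051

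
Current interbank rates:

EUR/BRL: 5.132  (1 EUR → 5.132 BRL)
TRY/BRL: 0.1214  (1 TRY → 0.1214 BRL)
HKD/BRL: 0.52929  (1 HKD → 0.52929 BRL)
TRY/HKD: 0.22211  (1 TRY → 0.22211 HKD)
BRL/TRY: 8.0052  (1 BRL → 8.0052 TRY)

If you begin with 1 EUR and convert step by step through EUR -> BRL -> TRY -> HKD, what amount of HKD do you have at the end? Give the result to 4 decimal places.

9.1249

1 EUR × 5.132 = 5.132 BRL
5.132 BRL × 8.0052 = 41.0826864 TRY
41.0826864 TRY × 0.22211 = 9.124875476304 HKD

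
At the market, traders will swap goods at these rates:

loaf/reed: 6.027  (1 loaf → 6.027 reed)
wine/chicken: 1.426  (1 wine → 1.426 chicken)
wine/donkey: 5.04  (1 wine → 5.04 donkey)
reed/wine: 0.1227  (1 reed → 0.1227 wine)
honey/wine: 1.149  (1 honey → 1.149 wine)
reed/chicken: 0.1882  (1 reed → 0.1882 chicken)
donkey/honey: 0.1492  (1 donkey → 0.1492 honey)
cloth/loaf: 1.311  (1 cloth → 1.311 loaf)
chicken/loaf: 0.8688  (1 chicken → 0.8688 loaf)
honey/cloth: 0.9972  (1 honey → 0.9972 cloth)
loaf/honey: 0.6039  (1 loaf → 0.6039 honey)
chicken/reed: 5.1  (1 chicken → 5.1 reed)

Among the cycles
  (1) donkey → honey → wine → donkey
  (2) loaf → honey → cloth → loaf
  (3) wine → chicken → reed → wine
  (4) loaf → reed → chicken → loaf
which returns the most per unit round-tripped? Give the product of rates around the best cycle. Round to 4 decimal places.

(1) 0.1492 × 1.149 × 5.04 = 0.86401
(2) 0.6039 × 0.9972 × 1.311 = 0.78950
(3) 1.426 × 5.1 × 0.1227 = 0.89235
(4) 6.027 × 0.1882 × 0.8688 = 0.98546
Highest is cycle (4) at 0.9855 (≤1, no arbitrage).

0.9855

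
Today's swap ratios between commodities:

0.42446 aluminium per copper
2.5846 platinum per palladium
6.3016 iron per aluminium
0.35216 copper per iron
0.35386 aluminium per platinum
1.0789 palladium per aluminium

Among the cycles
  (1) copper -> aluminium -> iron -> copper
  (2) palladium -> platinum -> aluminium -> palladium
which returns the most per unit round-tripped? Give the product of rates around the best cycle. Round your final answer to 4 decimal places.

(1) 0.42446 × 6.3016 × 0.35216 = 0.94195
(2) 2.5846 × 0.35386 × 1.0789 = 0.98675
Highest is cycle (2) at 0.9867 (≤1, no arbitrage).

0.9867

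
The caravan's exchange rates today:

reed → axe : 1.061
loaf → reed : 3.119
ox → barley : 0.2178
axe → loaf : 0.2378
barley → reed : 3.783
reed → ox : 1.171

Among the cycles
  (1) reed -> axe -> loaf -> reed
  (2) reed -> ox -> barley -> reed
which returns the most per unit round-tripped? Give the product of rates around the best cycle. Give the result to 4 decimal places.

0.9648

(1) 1.061 × 0.2378 × 3.119 = 0.78694
(2) 1.171 × 0.2178 × 3.783 = 0.96483
Highest is cycle (2) at 0.9648 (≤1, no arbitrage).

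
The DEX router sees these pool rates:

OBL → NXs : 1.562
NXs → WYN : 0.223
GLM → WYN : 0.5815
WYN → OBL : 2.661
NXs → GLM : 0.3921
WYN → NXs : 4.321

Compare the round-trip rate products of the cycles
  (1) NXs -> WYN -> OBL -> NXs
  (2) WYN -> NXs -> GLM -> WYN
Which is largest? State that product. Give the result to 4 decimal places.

0.9852

(1) 0.223 × 2.661 × 1.562 = 0.92690
(2) 4.321 × 0.3921 × 0.5815 = 0.98521
Highest is cycle (2) at 0.9852 (≤1, no arbitrage).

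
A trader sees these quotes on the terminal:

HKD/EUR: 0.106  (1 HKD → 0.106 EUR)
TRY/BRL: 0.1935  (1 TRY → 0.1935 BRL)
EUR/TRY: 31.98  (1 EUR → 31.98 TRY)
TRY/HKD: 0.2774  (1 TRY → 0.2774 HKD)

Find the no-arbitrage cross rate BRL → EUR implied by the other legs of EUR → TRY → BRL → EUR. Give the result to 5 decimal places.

0.16160

Known legs of the cycle: 31.98 × 0.1935 = 6.18813
For no arbitrage the full-cycle product must be 1, so the missing rate is 1 / 6.18813 ≈ 0.1615997.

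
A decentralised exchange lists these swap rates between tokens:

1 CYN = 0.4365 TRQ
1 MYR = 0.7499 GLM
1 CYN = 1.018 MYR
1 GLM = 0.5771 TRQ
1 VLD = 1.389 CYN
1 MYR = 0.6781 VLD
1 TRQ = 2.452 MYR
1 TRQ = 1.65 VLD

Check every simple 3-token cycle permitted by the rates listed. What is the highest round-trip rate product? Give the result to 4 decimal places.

MYR→GLM→TRQ→MYR: 0.7499 × 0.5771 × 2.452 = 1.06115
VLD→CYN→TRQ→VLD: 1.389 × 0.4365 × 1.65 = 1.00039
MYR→VLD→CYN→MYR: 0.6781 × 1.389 × 1.018 = 0.95883
Maximum is MYR→GLM→TRQ→MYR at 1.0611; arbitrage exists.

1.0611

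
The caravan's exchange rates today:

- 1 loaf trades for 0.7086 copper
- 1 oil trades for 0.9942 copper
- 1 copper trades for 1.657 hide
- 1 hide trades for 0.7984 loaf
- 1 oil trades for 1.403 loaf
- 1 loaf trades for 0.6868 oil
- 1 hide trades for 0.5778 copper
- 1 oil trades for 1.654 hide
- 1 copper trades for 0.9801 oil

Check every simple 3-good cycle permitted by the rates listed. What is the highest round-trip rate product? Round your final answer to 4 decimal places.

0.9744

copper→oil→loaf→copper: 0.9801 × 1.403 × 0.7086 = 0.97438
copper→hide→loaf→copper: 1.657 × 0.7984 × 0.7086 = 0.93744
copper→oil→hide→copper: 0.9801 × 1.654 × 0.5778 = 0.93666
loaf→oil→hide→loaf: 0.6868 × 1.654 × 0.7984 = 0.90696
Maximum is copper→oil→loaf→copper at 0.9744; no arbitrage — every cycle loses value.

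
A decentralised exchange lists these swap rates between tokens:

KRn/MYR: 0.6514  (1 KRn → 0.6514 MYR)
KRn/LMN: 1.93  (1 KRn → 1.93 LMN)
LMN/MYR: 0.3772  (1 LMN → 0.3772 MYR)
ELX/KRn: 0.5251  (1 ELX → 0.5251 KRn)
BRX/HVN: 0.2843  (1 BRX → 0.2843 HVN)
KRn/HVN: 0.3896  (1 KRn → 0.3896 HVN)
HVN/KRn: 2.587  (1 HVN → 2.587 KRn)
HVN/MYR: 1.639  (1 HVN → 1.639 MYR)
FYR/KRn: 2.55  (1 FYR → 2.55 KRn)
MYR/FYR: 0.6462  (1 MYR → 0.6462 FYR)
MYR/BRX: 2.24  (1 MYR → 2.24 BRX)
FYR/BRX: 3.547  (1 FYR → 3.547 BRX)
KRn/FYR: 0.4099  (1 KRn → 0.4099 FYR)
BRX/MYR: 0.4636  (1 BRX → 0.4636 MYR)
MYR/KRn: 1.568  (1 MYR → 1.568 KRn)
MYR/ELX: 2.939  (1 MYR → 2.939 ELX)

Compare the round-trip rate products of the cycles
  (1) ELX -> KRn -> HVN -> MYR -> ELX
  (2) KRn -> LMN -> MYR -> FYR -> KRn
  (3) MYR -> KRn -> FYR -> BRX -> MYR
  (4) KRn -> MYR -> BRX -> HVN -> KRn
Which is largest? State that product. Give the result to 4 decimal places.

(1) 0.5251 × 0.3896 × 1.639 × 2.939 = 0.98546
(2) 1.93 × 0.3772 × 0.6462 × 2.55 = 1.19960
(3) 1.568 × 0.4099 × 3.547 × 0.4636 = 1.05689
(4) 0.6514 × 2.24 × 0.2843 × 2.587 = 1.07317
Highest is cycle (2) at 1.1996 (>1, arbitrage).

1.1996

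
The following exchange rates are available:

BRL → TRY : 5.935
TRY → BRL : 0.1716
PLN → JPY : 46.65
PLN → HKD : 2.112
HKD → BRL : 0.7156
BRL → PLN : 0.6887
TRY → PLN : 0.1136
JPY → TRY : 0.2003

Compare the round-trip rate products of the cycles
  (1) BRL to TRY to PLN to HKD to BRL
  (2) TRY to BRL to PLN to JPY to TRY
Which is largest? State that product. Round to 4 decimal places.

(1) 5.935 × 0.1136 × 2.112 × 0.7156 = 1.01897
(2) 0.1716 × 0.6887 × 46.65 × 0.2003 = 1.10428
Highest is cycle (2) at 1.1043 (>1, arbitrage).

1.1043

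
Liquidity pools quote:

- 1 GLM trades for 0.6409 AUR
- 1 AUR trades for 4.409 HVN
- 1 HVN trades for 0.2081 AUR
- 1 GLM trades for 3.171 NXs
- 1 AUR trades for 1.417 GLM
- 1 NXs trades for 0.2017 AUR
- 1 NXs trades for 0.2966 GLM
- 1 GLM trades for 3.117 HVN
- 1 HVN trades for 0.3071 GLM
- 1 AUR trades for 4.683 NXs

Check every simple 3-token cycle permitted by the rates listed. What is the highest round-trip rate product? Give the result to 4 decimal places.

0.9191

GLM→HVN→AUR→GLM: 3.117 × 0.2081 × 1.417 = 0.91913
NXs→AUR→GLM→NXs: 0.2017 × 1.417 × 3.171 = 0.90630
NXs→GLM→AUR→NXs: 0.2966 × 0.6409 × 4.683 = 0.89020
GLM→AUR→HVN→GLM: 0.6409 × 4.409 × 0.3071 = 0.86778
Maximum is GLM→HVN→AUR→GLM at 0.9191; no arbitrage — every cycle loses value.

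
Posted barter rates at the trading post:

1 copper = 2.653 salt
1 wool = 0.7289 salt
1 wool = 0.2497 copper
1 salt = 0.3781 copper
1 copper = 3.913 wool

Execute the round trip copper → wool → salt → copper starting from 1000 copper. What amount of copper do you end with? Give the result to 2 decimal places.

1078.41

1000 copper × 3.913 = 3913 wool
3913 wool × 0.7289 = 2852.1857 salt
2852.1857 salt × 0.3781 = 1078.41141317 copper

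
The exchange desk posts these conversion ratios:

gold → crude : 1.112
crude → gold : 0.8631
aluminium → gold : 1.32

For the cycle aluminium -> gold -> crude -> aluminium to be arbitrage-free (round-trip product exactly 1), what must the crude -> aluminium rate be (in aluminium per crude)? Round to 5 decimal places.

Known legs of the cycle: 1.32 × 1.112 = 1.46784
For no arbitrage the full-cycle product must be 1, so the missing rate is 1 / 1.46784 ≈ 0.6812732.

0.68127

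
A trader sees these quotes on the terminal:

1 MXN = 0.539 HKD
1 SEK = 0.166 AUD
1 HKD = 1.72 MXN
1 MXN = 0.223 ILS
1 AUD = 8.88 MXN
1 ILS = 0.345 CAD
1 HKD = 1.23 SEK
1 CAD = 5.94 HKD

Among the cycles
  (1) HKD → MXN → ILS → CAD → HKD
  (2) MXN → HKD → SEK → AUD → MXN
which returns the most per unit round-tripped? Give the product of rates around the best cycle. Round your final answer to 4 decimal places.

(1) 1.72 × 0.223 × 0.345 × 5.94 = 0.78603
(2) 0.539 × 1.23 × 0.166 × 8.88 = 0.97727
Highest is cycle (2) at 0.9773 (≤1, no arbitrage).

0.9773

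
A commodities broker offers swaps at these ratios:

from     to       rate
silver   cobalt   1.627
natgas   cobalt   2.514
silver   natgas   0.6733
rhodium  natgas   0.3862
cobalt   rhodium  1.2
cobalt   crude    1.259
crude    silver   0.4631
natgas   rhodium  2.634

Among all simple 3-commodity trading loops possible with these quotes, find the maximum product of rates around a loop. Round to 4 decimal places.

cobalt→rhodium→natgas→cobalt: 1.2 × 0.3862 × 2.514 = 1.16509
cobalt→crude→silver→cobalt: 1.259 × 0.4631 × 1.627 = 0.94861
Maximum is cobalt→rhodium→natgas→cobalt at 1.1651; arbitrage exists.

1.1651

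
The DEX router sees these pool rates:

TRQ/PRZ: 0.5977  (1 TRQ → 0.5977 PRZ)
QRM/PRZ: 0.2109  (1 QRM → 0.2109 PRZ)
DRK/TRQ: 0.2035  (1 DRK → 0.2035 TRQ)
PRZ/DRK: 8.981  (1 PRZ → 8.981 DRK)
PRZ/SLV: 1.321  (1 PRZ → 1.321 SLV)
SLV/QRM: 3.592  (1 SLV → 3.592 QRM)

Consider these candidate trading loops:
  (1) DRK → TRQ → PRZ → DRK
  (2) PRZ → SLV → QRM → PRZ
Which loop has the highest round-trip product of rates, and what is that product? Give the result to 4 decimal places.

(1) 0.2035 × 0.5977 × 8.981 = 1.09238
(2) 1.321 × 3.592 × 0.2109 = 1.00073
Highest is cycle (1) at 1.0924 (>1, arbitrage).

1.0924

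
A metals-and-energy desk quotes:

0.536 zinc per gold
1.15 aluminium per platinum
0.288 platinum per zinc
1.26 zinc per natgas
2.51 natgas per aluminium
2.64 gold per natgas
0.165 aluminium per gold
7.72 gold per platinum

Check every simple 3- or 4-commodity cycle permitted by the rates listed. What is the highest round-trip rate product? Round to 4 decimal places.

1.1917

platinum→gold→zinc→platinum: 7.72 × 0.536 × 0.288 = 1.19172
natgas→gold→aluminium→natgas: 2.64 × 0.165 × 2.51 = 1.09336
natgas→zinc→platinum→aluminium→natgas: 1.26 × 0.288 × 1.15 × 2.51 = 1.04745
Maximum is platinum→gold→zinc→platinum at 1.1917; arbitrage exists.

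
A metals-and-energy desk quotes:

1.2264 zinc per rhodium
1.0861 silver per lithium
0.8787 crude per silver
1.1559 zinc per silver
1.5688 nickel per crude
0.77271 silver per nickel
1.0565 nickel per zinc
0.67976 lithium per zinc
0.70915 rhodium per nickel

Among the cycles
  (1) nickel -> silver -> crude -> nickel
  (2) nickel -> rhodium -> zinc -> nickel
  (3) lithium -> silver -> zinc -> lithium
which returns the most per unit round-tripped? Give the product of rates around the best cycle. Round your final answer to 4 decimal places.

(1) 0.77271 × 0.8787 × 1.5688 = 1.06518
(2) 0.70915 × 1.2264 × 1.0565 = 0.91884
(3) 1.0861 × 1.1559 × 0.67976 = 0.85339
Highest is cycle (1) at 1.0652 (>1, arbitrage).

1.0652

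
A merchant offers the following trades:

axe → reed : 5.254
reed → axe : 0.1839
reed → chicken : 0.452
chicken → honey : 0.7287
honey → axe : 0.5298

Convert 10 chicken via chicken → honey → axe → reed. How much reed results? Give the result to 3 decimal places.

10 chicken × 0.7287 = 7.287 honey
7.287 honey × 0.5298 = 3.8606526 axe
3.8606526 axe × 5.254 = 20.2838687604 reed

20.284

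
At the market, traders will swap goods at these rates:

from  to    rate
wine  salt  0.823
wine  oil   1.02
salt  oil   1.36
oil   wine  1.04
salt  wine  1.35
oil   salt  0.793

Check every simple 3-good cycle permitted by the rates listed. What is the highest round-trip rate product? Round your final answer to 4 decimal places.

oil→wine→salt→oil: 1.04 × 0.823 × 1.36 = 1.16405
oil→salt→wine→oil: 0.793 × 1.35 × 1.02 = 1.09196
Maximum is oil→wine→salt→oil at 1.1641; arbitrage exists.

1.1641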